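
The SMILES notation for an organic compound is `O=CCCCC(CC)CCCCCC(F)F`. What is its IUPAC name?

The longest carbon chain that includes the –CHO group has 11 carbons, so the parent hydride is undecane.
An aldehyde (terminal –CHO) is the principal characteristic group, giving the suffix -al.
Choose the numbering such that the aldehyde carbon is C-1 by definition.
That gives an ethyl group at C-5; two fluoro groups at C-11.
Substituent prefixes are cited in alphabetical order (multiplying prefixes like di-/tri- are ignored for ordering).
Assembling the pieces gives 5-ethyl-11,11-difluoroundecanal.

5-ethyl-11,11-difluoroundecanal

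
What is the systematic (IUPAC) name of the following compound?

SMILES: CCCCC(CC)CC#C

4-ethyloct-1-yne

The longest chain bearing the multiple bond is 8 carbons long (octane).
There is one C≡C triple bond, indicated by the ending -yne.
The numbering direction is chosen so that numbering from this end puts the triple bond at C-1 rather than C-7.
This places the triple bond between C-1 and C-2; an ethyl group at C-4.
Assembling the pieces gives 4-ethyloct-1-yne.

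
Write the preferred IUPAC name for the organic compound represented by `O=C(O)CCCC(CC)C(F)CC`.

5-ethyl-6-fluorooctanoic acid

The longest carbon chain that includes the –COOH group has 8 carbons, so the parent hydride is octane.
The principal characteristic group is a carboxylic acid (terminal –COOH), named with the suffix -oic acid.
Choose the numbering such that the carboxylic acid carbon is C-1 by definition.
With this numbering: an ethyl group at C-5; a fluoro group at C-6.
The substituents are ordered alphabetically, ignoring any di-/tri- multipliers.
Putting it together: 5-ethyl-6-fluorooctanoic acid.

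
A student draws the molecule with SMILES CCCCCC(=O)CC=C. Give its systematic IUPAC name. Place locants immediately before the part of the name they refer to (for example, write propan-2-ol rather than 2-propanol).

non-1-en-4-one

Counting along the main chain through the carbonyl and the multiple bond gives 9 carbons: the parent is nonane.
The principal characteristic group is a ketone (C=O on an internal carbon), named with the suffix -one.
The chain contains a C=C double bond, so the unsaturation ending is -ene.
The numbering direction is chosen so that numbering from this end puts the carbonyl group at C-4 rather than C-6.
This places the carbonyl at C-4; the double bond between C-1 and C-2.
The name is non-1-en-4-one.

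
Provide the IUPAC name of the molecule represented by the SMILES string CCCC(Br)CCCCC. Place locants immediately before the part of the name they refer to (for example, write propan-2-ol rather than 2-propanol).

The longest carbon chain is 9 atoms: the parent is nonane.
Choose the numbering such that the substituent locant set {4} is lower than {6} at the first point of difference.
That gives a bromo group at C-4.
Assembling the pieces gives 4-bromononane.

4-bromononane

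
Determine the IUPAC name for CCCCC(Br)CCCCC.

5-bromodecane

The parent chain contains 10 carbons (decane).
Number the chain so that the substituent locant set {5} is lower than {6} at the first point of difference.
This places a bromo group at C-5.
Assembling the pieces gives 5-bromodecane.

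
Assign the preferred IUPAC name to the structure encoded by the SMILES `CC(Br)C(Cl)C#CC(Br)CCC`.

2,6-dibromo-3-chloronon-4-yne

Counting along the main chain through the multiple bond gives 9 carbons: the parent is nonane.
The chain contains a C≡C triple bond, so the unsaturation ending is -yne.
Number the chain so that numbering from this end puts the triple bond at C-4 rather than C-5.
This places the triple bond between C-4 and C-5; bromo groups at C-2 and C-6; a chloro group at C-3.
Prefixes are listed alphabetically: bromo, chloro.
Assembling the pieces gives 2,6-dibromo-3-chloronon-4-yne.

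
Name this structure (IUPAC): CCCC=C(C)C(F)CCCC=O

Counting along the main chain through the –CHO group and the multiple bond gives 10 carbons: the parent is decane.
An aldehyde (terminal –CHO) is the principal characteristic group, giving the suffix -al.
There is one C=C double bond, indicated by the ending -ene.
Number the chain so that the aldehyde carbon is C-1 by definition.
This places the double bond between C-6 and C-7; a fluoro group at C-5; a methyl group at C-6.
Prefixes are listed alphabetically: fluoro, methyl.
Putting it together: 5-fluoro-6-methyldec-6-enal.

5-fluoro-6-methyldec-6-enal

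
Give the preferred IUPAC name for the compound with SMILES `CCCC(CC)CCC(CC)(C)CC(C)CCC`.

The parent chain contains 12 carbons (dodecane).
Choose the numbering such that the substituent locant set {4,6,6,9} is lower than {4,7,7,9} at the first point of difference.
This places ethyl groups at C-6 and C-9; methyl groups at C-4 and C-6.
The substituents are ordered alphabetically, ignoring any di-/tri- multipliers.
Putting it together: 6,9-diethyl-4,6-dimethyldodecane.

6,9-diethyl-4,6-dimethyldodecane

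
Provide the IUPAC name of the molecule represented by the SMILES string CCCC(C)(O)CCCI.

1-iodo-4-methylheptan-4-ol

The longest carbon chain that includes the –OH group has 7 carbons, so the parent hydride is heptane.
The highest-priority functional group is an alcohol (–OH), so the name ends in -ol.
Number the chain so that the substituent locant set {1,4} is lower than {4,7} at the first point of difference.
This places the hydroxyl at C-4; an iodo group at C-1; a methyl group at C-4.
Substituent prefixes are cited in alphabetical order (multiplying prefixes like di-/tri- are ignored for ordering).
Putting it together: 1-iodo-4-methylheptan-4-ol.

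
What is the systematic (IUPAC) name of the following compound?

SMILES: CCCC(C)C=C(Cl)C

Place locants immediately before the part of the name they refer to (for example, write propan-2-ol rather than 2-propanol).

2-chloro-4-methylhept-2-ene

Counting along the main chain through the multiple bond gives 7 carbons: the parent is heptane.
A C=C double bond in the chain gives the infix -ene-.
The numbering direction is chosen so that numbering from this end puts the double bond at C-2 rather than C-5.
This places the double bond between C-2 and C-3; a chloro group at C-2; a methyl group at C-4.
The substituents are ordered alphabetically, ignoring any di-/tri- multipliers.
Assembling the pieces gives 2-chloro-4-methylhept-2-ene.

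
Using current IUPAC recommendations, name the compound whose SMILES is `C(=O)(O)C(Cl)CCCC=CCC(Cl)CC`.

The longest chain bearing the –COOH group and the multiple bond is 11 carbons long (undecane).
The highest-priority functional group is a carboxylic acid (terminal –COOH), so the name ends in -oic acid.
There is one C=C double bond, indicated by the ending -ene.
The numbering direction is chosen so that the carboxylic acid carbon is C-1 by definition.
That gives the double bond between C-6 and C-7; chloro groups at C-2 and C-9.
The name is 2,9-dichloroundec-6-enoic acid.

2,9-dichloroundec-6-enoic acid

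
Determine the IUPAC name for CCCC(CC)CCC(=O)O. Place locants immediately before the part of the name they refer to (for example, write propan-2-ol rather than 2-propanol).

Counting along the main chain through the –COOH group gives 7 carbons: the parent is heptane.
The highest-priority functional group is a carboxylic acid (terminal –COOH), so the name ends in -oic acid.
Choose the numbering such that the carboxylic acid carbon is C-1 by definition.
That gives an ethyl group at C-4.
The name is 4-ethylheptanoic acid.

4-ethylheptanoic acid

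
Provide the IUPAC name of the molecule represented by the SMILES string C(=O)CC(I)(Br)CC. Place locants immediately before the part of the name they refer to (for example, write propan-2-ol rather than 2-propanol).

The longest carbon chain that includes the –CHO group has 5 carbons, so the parent hydride is pentane.
The highest-priority functional group is an aldehyde (terminal –CHO), so the name ends in -al.
Choose the numbering such that the aldehyde carbon is C-1 by definition.
This places a bromo group at C-3; an iodo group at C-3.
Substituent prefixes are cited in alphabetical order (multiplying prefixes like di-/tri- are ignored for ordering).
Assembling the pieces gives 3-bromo-3-iodopentanal.

3-bromo-3-iodopentanal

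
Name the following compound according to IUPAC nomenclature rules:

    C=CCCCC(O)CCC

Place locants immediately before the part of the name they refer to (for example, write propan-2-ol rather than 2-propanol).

Counting along the main chain through the –OH group and the multiple bond gives 9 carbons: the parent is nonane.
The highest-priority functional group is an alcohol (–OH), so the name ends in -ol.
There is one C=C double bond, indicated by the ending -ene.
Choose the numbering such that numbering from this end puts the hydroxyl group at C-4 rather than C-6.
With this numbering: the hydroxyl at C-4; the double bond between C-8 and C-9.
The name is non-8-en-4-ol.

non-8-en-4-ol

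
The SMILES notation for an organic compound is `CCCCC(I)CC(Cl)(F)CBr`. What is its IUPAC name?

The longest carbon chain is 8 atoms: the parent is octane.
The numbering direction is chosen so that the substituent locant set {1,2,2,4} is lower than {5,7,7,8} at the first point of difference.
With this numbering: a bromo group at C-1; a chloro group at C-2; a fluoro group at C-2; an iodo group at C-4.
Substituent prefixes are cited in alphabetical order (multiplying prefixes like di-/tri- are ignored for ordering).
Putting it together: 1-bromo-2-chloro-2-fluoro-4-iodooctane.

1-bromo-2-chloro-2-fluoro-4-iodooctane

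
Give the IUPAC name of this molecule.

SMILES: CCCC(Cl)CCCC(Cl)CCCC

4,8-dichlorododecane

The longest carbon chain is 12 atoms: the parent is dodecane.
The numbering direction is chosen so that the substituent locant set {4,8} is lower than {5,9} at the first point of difference.
With this numbering: chloro groups at C-4 and C-8.
The name is 4,8-dichlorododecane.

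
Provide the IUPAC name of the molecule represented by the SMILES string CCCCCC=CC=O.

oct-2-enal

Counting along the main chain through the –CHO group and the multiple bond gives 8 carbons: the parent is octane.
The highest-priority functional group is an aldehyde (terminal –CHO), so the name ends in -al.
There is one C=C double bond, indicated by the ending -ene.
The numbering direction is chosen so that the aldehyde carbon is C-1 by definition.
This places the double bond between C-2 and C-3.
Putting it together: oct-2-enal.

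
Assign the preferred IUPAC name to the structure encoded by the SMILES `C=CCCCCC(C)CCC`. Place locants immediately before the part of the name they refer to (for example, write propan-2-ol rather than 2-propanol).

7-methyldec-1-ene

The longest carbon chain that includes the multiple bond has 10 carbons, so the parent hydride is decane.
A C=C double bond in the chain gives the infix -ene-.
Choose the numbering such that numbering from this end puts the double bond at C-1 rather than C-9.
With this numbering: the double bond between C-1 and C-2; a methyl group at C-7.
The name is 7-methyldec-1-ene.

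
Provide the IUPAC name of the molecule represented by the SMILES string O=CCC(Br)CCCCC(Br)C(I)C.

The longest carbon chain that includes the –CHO group has 10 carbons, so the parent hydride is decane.
An aldehyde (terminal –CHO) is the principal characteristic group, giving the suffix -al.
The numbering direction is chosen so that the aldehyde carbon is C-1 by definition.
This places bromo groups at C-3 and C-8; an iodo group at C-9.
Substituent prefixes are cited in alphabetical order (multiplying prefixes like di-/tri- are ignored for ordering).
Putting it together: 3,8-dibromo-9-iododecanal.

3,8-dibromo-9-iododecanal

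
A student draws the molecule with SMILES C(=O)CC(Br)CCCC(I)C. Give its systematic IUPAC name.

3-bromo-7-iodooctanal

The longest carbon chain that includes the –CHO group has 8 carbons, so the parent hydride is octane.
An aldehyde (terminal –CHO) is the principal characteristic group, giving the suffix -al.
Number the chain so that the aldehyde carbon is C-1 by definition.
That gives a bromo group at C-3; an iodo group at C-7.
Prefixes are listed alphabetically: bromo, iodo.
Putting it together: 3-bromo-7-iodooctanal.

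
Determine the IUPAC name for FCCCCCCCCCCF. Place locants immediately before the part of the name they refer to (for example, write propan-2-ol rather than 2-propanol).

1,10-difluorodecane

The longest continuous carbon chain has 10 atoms, so the parent hydride is decane.
Numbering from either end gives identical locants here.
That gives fluoro groups at C-1 and C-10.
Putting it together: 1,10-difluorodecane.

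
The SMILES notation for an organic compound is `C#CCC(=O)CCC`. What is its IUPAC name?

hept-1-yn-4-one

The longest carbon chain that includes the carbonyl and the multiple bond has 7 carbons, so the parent hydride is heptane.
The highest-priority functional group is a ketone (C=O on an internal carbon), so the name ends in -one.
A C≡C triple bond in the chain gives the infix -yne-.
Choose the numbering such that numbering from this end puts the triple bond at C-1 rather than C-6.
With this numbering: the carbonyl at C-4; the triple bond between C-1 and C-2.
Assembling the pieces gives hept-1-yn-4-one.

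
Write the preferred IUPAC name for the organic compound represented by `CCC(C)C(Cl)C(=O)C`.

3-chloro-4-methylhexan-2-one

Counting along the main chain through the carbonyl gives 6 carbons: the parent is hexane.
The principal characteristic group is a ketone (C=O on an internal carbon), named with the suffix -one.
Number the chain so that numbering from this end puts the carbonyl group at C-2 rather than C-5.
That gives the carbonyl at C-2; a chloro group at C-3; a methyl group at C-4.
Prefixes are listed alphabetically: chloro, methyl.
Assembling the pieces gives 3-chloro-4-methylhexan-2-one.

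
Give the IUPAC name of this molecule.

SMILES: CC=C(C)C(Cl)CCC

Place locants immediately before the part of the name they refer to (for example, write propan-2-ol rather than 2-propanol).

The longest carbon chain that includes the multiple bond has 7 carbons, so the parent hydride is heptane.
The chain contains a C=C double bond, so the unsaturation ending is -ene.
The numbering direction is chosen so that numbering from this end puts the double bond at C-2 rather than C-5.
This places the double bond between C-2 and C-3; a chloro group at C-4; a methyl group at C-3.
The substituents are ordered alphabetically, ignoring any di-/tri- multipliers.
Putting it together: 4-chloro-3-methylhept-2-ene.

4-chloro-3-methylhept-2-ene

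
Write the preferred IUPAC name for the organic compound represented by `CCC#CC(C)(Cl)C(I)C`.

The longest chain bearing the multiple bond is 7 carbons long (heptane).
A C≡C triple bond in the chain gives the infix -yne-.
The numbering direction is chosen so that numbering from this end puts the triple bond at C-3 rather than C-4.
This places the triple bond between C-3 and C-4; a chloro group at C-5; an iodo group at C-6; a methyl group at C-5.
Prefixes are listed alphabetically: chloro, iodo, methyl.
Putting it together: 5-chloro-6-iodo-5-methylhept-3-yne.

5-chloro-6-iodo-5-methylhept-3-yne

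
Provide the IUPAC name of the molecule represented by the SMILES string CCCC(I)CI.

The longest continuous carbon chain has 5 atoms, so the parent hydride is pentane.
The numbering direction is chosen so that the substituent locant set {1,2} is lower than {4,5} at the first point of difference.
That gives iodo groups at C-1 and C-2.
Assembling the pieces gives 1,2-diiodopentane.

1,2-diiodopentane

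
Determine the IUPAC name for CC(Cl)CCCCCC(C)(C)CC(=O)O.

The longest chain bearing the –COOH group is 10 carbons long (decane).
A carboxylic acid (terminal –COOH) is the principal characteristic group, giving the suffix -oic acid.
Choose the numbering such that the carboxylic acid carbon is C-1 by definition.
That gives a chloro group at C-9; two methyl groups at C-3.
The substituents are ordered alphabetically, ignoring any di-/tri- multipliers.
Putting it together: 9-chloro-3,3-dimethyldecanoic acid.

9-chloro-3,3-dimethyldecanoic acid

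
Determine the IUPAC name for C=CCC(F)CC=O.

3-fluorohex-5-enal

The longest chain bearing the –CHO group and the multiple bond is 6 carbons long (hexane).
The highest-priority functional group is an aldehyde (terminal –CHO), so the name ends in -al.
A C=C double bond in the chain gives the infix -ene-.
The numbering direction is chosen so that the aldehyde carbon is C-1 by definition.
With this numbering: the double bond between C-5 and C-6; a fluoro group at C-3.
Assembling the pieces gives 3-fluorohex-5-enal.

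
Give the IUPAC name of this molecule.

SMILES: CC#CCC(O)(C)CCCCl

1-chloro-4-methyloct-6-yn-4-ol

The longest carbon chain that includes the –OH group and the multiple bond has 8 carbons, so the parent hydride is octane.
The principal characteristic group is an alcohol (–OH), named with the suffix -ol.
A C≡C triple bond in the chain gives the infix -yne-.
Number the chain so that numbering from this end puts the hydroxyl group at C-4 rather than C-5.
This places the hydroxyl at C-4; the triple bond between C-6 and C-7; a chloro group at C-1; a methyl group at C-4.
The substituents are ordered alphabetically, ignoring any di-/tri- multipliers.
The name is 1-chloro-4-methyloct-6-yn-4-ol.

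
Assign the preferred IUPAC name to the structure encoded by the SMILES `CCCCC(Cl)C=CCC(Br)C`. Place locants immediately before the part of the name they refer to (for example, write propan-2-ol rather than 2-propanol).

The longest carbon chain that includes the multiple bond has 10 carbons, so the parent hydride is decane.
The chain contains a C=C double bond, so the unsaturation ending is -ene.
The numbering direction is chosen so that numbering from this end puts the double bond at C-4 rather than C-6.
This places the double bond between C-4 and C-5; a bromo group at C-2; a chloro group at C-6.
The substituents are ordered alphabetically, ignoring any di-/tri- multipliers.
Assembling the pieces gives 2-bromo-6-chlorodec-4-ene.

2-bromo-6-chlorodec-4-ene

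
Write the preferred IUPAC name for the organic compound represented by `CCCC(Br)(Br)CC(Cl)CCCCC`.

The longest carbon chain is 11 atoms: the parent is undecane.
Number the chain so that the substituent locant set {4,4,6} is lower than {6,8,8} at the first point of difference.
With this numbering: two bromo groups at C-4; a chloro group at C-6.
The substituents are ordered alphabetically, ignoring any di-/tri- multipliers.
Putting it together: 4,4-dibromo-6-chloroundecane.

4,4-dibromo-6-chloroundecane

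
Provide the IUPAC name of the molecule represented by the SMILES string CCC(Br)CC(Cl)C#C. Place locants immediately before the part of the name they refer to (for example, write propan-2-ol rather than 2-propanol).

The longest carbon chain that includes the multiple bond has 7 carbons, so the parent hydride is heptane.
A C≡C triple bond in the chain gives the infix -yne-.
Number the chain so that numbering from this end puts the triple bond at C-1 rather than C-6.
With this numbering: the triple bond between C-1 and C-2; a bromo group at C-5; a chloro group at C-3.
The substituents are ordered alphabetically, ignoring any di-/tri- multipliers.
Assembling the pieces gives 5-bromo-3-chlorohept-1-yne.

5-bromo-3-chlorohept-1-yne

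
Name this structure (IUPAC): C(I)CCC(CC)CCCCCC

The longest carbon chain is 10 atoms: the parent is decane.
Choose the numbering such that the substituent locant set {1,4} is lower than {7,10} at the first point of difference.
That gives an ethyl group at C-4; an iodo group at C-1.
Prefixes are listed alphabetically: ethyl, iodo.
The name is 4-ethyl-1-iododecane.

4-ethyl-1-iododecane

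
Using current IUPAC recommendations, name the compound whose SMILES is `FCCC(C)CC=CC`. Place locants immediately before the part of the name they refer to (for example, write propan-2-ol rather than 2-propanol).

The longest chain bearing the multiple bond is 7 carbons long (heptane).
A C=C double bond in the chain gives the infix -ene-.
The numbering direction is chosen so that numbering from this end puts the double bond at C-2 rather than C-5.
With this numbering: the double bond between C-2 and C-3; a fluoro group at C-7; a methyl group at C-5.
Substituent prefixes are cited in alphabetical order (multiplying prefixes like di-/tri- are ignored for ordering).
Assembling the pieces gives 7-fluoro-5-methylhept-2-ene.

7-fluoro-5-methylhept-2-ene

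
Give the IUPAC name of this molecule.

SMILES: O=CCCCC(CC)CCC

The longest chain bearing the –CHO group is 8 carbons long (octane).
The highest-priority functional group is an aldehyde (terminal –CHO), so the name ends in -al.
Choose the numbering such that the aldehyde carbon is C-1 by definition.
This places an ethyl group at C-5.
The name is 5-ethyloctanal.

5-ethyloctanal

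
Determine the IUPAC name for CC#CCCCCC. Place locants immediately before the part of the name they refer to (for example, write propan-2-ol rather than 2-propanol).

Counting along the main chain through the multiple bond gives 8 carbons: the parent is octane.
A C≡C triple bond in the chain gives the infix -yne-.
The numbering direction is chosen so that numbering from this end puts the triple bond at C-2 rather than C-6.
That gives the triple bond between C-2 and C-3.
Assembling the pieces gives oct-2-yne.

oct-2-yne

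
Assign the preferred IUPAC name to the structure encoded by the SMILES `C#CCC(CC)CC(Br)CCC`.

The longest chain bearing the multiple bond is 9 carbons long (nonane).
A C≡C triple bond in the chain gives the infix -yne-.
Choose the numbering such that numbering from this end puts the triple bond at C-1 rather than C-8.
This places the triple bond between C-1 and C-2; a bromo group at C-6; an ethyl group at C-4.
Substituent prefixes are cited in alphabetical order (multiplying prefixes like di-/tri- are ignored for ordering).
The name is 6-bromo-4-ethylnon-1-yne.

6-bromo-4-ethylnon-1-yne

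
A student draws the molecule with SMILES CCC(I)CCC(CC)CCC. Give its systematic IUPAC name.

6-ethyl-3-iodononane

The parent chain contains 9 carbons (nonane).
The numbering direction is chosen so that the substituent locant set {3,6} is lower than {4,7} at the first point of difference.
With this numbering: an ethyl group at C-6; an iodo group at C-3.
The substituents are ordered alphabetically, ignoring any di-/tri- multipliers.
The name is 6-ethyl-3-iodononane.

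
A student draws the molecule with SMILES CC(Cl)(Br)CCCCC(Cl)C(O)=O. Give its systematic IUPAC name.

7-bromo-2,7-dichlorooctanoic acid

The longest carbon chain that includes the –COOH group has 8 carbons, so the parent hydride is octane.
A carboxylic acid (terminal –COOH) is the principal characteristic group, giving the suffix -oic acid.
Number the chain so that the carboxylic acid carbon is C-1 by definition.
With this numbering: a bromo group at C-7; chloro groups at C-2 and C-7.
Prefixes are listed alphabetically: bromo, chloro.
Putting it together: 7-bromo-2,7-dichlorooctanoic acid.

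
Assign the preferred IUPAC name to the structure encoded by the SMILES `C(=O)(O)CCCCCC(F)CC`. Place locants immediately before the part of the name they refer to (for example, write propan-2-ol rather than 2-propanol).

7-fluorononanoic acid

The longest carbon chain that includes the –COOH group has 9 carbons, so the parent hydride is nonane.
The highest-priority functional group is a carboxylic acid (terminal –COOH), so the name ends in -oic acid.
The numbering direction is chosen so that the carboxylic acid carbon is C-1 by definition.
That gives a fluoro group at C-7.
Assembling the pieces gives 7-fluorononanoic acid.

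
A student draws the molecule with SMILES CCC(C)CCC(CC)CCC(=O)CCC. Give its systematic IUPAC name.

Counting along the main chain through the carbonyl gives 12 carbons: the parent is dodecane.
The principal characteristic group is a ketone (C=O on an internal carbon), named with the suffix -one.
Number the chain so that numbering from this end puts the carbonyl group at C-4 rather than C-9.
With this numbering: the carbonyl at C-4; an ethyl group at C-7; a methyl group at C-10.
Prefixes are listed alphabetically: ethyl, methyl.
The name is 7-ethyl-10-methyldodecan-4-one.

7-ethyl-10-methyldodecan-4-one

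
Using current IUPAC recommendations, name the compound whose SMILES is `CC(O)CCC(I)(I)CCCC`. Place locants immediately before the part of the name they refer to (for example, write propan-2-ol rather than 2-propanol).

5,5-diiodononan-2-ol

The longest carbon chain that includes the –OH group has 9 carbons, so the parent hydride is nonane.
The principal characteristic group is an alcohol (–OH), named with the suffix -ol.
Number the chain so that numbering from this end puts the hydroxyl group at C-2 rather than C-8.
That gives the hydroxyl at C-2; two iodo groups at C-5.
Assembling the pieces gives 5,5-diiodononan-2-ol.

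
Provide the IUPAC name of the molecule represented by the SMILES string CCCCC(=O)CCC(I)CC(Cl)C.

The longest carbon chain that includes the carbonyl has 11 carbons, so the parent hydride is undecane.
The principal characteristic group is a ketone (C=O on an internal carbon), named with the suffix -one.
The numbering direction is chosen so that numbering from this end puts the carbonyl group at C-5 rather than C-7.
This places the carbonyl at C-5; a chloro group at C-10; an iodo group at C-8.
Prefixes are listed alphabetically: chloro, iodo.
The name is 10-chloro-8-iodoundecan-5-one.

10-chloro-8-iodoundecan-5-one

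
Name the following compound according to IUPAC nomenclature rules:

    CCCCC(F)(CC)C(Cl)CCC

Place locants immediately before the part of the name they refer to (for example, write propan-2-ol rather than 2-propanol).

The longest continuous carbon chain has 9 atoms, so the parent hydride is nonane.
Number the chain so that the substituent locant set {4,5,5} is lower than {5,5,6} at the first point of difference.
This places a chloro group at C-4; an ethyl group at C-5; a fluoro group at C-5.
Substituent prefixes are cited in alphabetical order (multiplying prefixes like di-/tri- are ignored for ordering).
The name is 4-chloro-5-ethyl-5-fluorononane.

4-chloro-5-ethyl-5-fluorononane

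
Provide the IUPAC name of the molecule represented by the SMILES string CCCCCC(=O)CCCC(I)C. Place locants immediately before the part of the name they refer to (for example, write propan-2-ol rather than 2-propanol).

2-iodoundecan-6-one

The longest chain bearing the carbonyl is 11 carbons long (undecane).
A ketone (C=O on an internal carbon) is the principal characteristic group, giving the suffix -one.
Choose the numbering such that the substituent locant set {2} is lower than {10} at the first point of difference.
That gives the carbonyl at C-6; an iodo group at C-2.
The name is 2-iodoundecan-6-one.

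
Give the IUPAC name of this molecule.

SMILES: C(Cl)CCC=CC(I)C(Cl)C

The longest carbon chain that includes the multiple bond has 8 carbons, so the parent hydride is octane.
There is one C=C double bond, indicated by the ending -ene.
Choose the numbering such that the substituent locant set {1,6,7} is lower than {2,3,8} at the first point of difference.
That gives the double bond between C-4 and C-5; chloro groups at C-1 and C-7; an iodo group at C-6.
Substituent prefixes are cited in alphabetical order (multiplying prefixes like di-/tri- are ignored for ordering).
Assembling the pieces gives 1,7-dichloro-6-iodooct-4-ene.

1,7-dichloro-6-iodooct-4-ene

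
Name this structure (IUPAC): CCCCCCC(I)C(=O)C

3-iodononan-2-one

The longest carbon chain that includes the carbonyl has 9 carbons, so the parent hydride is nonane.
The principal characteristic group is a ketone (C=O on an internal carbon), named with the suffix -one.
Choose the numbering such that numbering from this end puts the carbonyl group at C-2 rather than C-8.
With this numbering: the carbonyl at C-2; an iodo group at C-3.
Putting it together: 3-iodononan-2-one.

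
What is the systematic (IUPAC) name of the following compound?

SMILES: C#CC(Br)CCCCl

3-bromo-6-chlorohex-1-yne

The longest carbon chain that includes the multiple bond has 6 carbons, so the parent hydride is hexane.
The chain contains a C≡C triple bond, so the unsaturation ending is -yne.
Choose the numbering such that numbering from this end puts the triple bond at C-1 rather than C-5.
With this numbering: the triple bond between C-1 and C-2; a bromo group at C-3; a chloro group at C-6.
Prefixes are listed alphabetically: bromo, chloro.
Putting it together: 3-bromo-6-chlorohex-1-yne.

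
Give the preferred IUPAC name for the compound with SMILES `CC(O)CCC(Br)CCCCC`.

Counting along the main chain through the –OH group gives 10 carbons: the parent is decane.
The highest-priority functional group is an alcohol (–OH), so the name ends in -ol.
Number the chain so that numbering from this end puts the hydroxyl group at C-2 rather than C-9.
This places the hydroxyl at C-2; a bromo group at C-5.
Assembling the pieces gives 5-bromodecan-2-ol.

5-bromodecan-2-ol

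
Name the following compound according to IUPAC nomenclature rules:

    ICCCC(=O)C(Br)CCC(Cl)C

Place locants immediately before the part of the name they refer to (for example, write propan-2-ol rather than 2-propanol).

The longest chain bearing the carbonyl is 9 carbons long (nonane).
The highest-priority functional group is a ketone (C=O on an internal carbon), so the name ends in -one.
The numbering direction is chosen so that numbering from this end puts the carbonyl group at C-4 rather than C-6.
With this numbering: the carbonyl at C-4; a bromo group at C-5; a chloro group at C-8; an iodo group at C-1.
The substituents are ordered alphabetically, ignoring any di-/tri- multipliers.
Assembling the pieces gives 5-bromo-8-chloro-1-iodononan-4-one.

5-bromo-8-chloro-1-iodononan-4-one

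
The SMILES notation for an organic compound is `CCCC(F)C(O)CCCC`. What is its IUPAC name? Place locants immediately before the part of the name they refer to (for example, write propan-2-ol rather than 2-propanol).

The longest chain bearing the –OH group is 9 carbons long (nonane).
The highest-priority functional group is an alcohol (–OH), so the name ends in -ol.
Choose the numbering such that the substituent locant set {4} is lower than {6} at the first point of difference.
This places the hydroxyl at C-5; a fluoro group at C-4.
Assembling the pieces gives 4-fluorononan-5-ol.

4-fluorononan-5-ol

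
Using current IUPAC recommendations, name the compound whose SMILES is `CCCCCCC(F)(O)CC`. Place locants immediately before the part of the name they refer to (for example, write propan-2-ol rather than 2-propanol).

3-fluorononan-3-ol

The longest chain bearing the –OH group is 9 carbons long (nonane).
The highest-priority functional group is an alcohol (–OH), so the name ends in -ol.
Number the chain so that numbering from this end puts the hydroxyl group at C-3 rather than C-7.
That gives the hydroxyl at C-3; a fluoro group at C-3.
The name is 3-fluorononan-3-ol.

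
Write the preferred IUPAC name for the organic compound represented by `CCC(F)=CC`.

The longest chain bearing the multiple bond is 5 carbons long (pentane).
There is one C=C double bond, indicated by the ending -ene.
Number the chain so that numbering from this end puts the double bond at C-2 rather than C-3.
That gives the double bond between C-2 and C-3; a fluoro group at C-3.
Putting it together: 3-fluoropent-2-ene.

3-fluoropent-2-ene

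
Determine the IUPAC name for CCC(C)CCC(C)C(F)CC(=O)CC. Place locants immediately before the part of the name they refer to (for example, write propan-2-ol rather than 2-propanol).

5-fluoro-6,9-dimethylundecan-3-one

The longest carbon chain that includes the carbonyl has 11 carbons, so the parent hydride is undecane.
The principal characteristic group is a ketone (C=O on an internal carbon), named with the suffix -one.
The numbering direction is chosen so that numbering from this end puts the carbonyl group at C-3 rather than C-9.
That gives the carbonyl at C-3; a fluoro group at C-5; methyl groups at C-6 and C-9.
Prefixes are listed alphabetically: fluoro, methyl.
Assembling the pieces gives 5-fluoro-6,9-dimethylundecan-3-one.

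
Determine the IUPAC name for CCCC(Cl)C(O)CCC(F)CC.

Counting along the main chain through the –OH group gives 10 carbons: the parent is decane.
The highest-priority functional group is an alcohol (–OH), so the name ends in -ol.
Number the chain so that numbering from this end puts the hydroxyl group at C-5 rather than C-6.
This places the hydroxyl at C-5; a chloro group at C-4; a fluoro group at C-8.
Prefixes are listed alphabetically: chloro, fluoro.
Putting it together: 4-chloro-8-fluorodecan-5-ol.

4-chloro-8-fluorodecan-5-ol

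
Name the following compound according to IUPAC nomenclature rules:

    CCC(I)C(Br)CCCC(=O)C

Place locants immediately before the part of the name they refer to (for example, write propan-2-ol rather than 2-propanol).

6-bromo-7-iodononan-2-one

Counting along the main chain through the carbonyl gives 9 carbons: the parent is nonane.
A ketone (C=O on an internal carbon) is the principal characteristic group, giving the suffix -one.
Choose the numbering such that numbering from this end puts the carbonyl group at C-2 rather than C-8.
That gives the carbonyl at C-2; a bromo group at C-6; an iodo group at C-7.
The substituents are ordered alphabetically, ignoring any di-/tri- multipliers.
Assembling the pieces gives 6-bromo-7-iodononan-2-one.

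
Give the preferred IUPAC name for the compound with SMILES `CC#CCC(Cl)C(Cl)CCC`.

The longest carbon chain that includes the multiple bond has 9 carbons, so the parent hydride is nonane.
There is one C≡C triple bond, indicated by the ending -yne.
The numbering direction is chosen so that numbering from this end puts the triple bond at C-2 rather than C-7.
That gives the triple bond between C-2 and C-3; chloro groups at C-5 and C-6.
Assembling the pieces gives 5,6-dichloronon-2-yne.

5,6-dichloronon-2-yne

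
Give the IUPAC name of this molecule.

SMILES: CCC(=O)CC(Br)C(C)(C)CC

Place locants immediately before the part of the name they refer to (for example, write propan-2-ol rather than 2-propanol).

5-bromo-6,6-dimethyloctan-3-one

The longest chain bearing the carbonyl is 8 carbons long (octane).
The principal characteristic group is a ketone (C=O on an internal carbon), named with the suffix -one.
Choose the numbering such that numbering from this end puts the carbonyl group at C-3 rather than C-6.
That gives the carbonyl at C-3; a bromo group at C-5; two methyl groups at C-6.
Prefixes are listed alphabetically: bromo, methyl.
Putting it together: 5-bromo-6,6-dimethyloctan-3-one.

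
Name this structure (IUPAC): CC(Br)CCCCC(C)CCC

2-bromo-7-methyldecane

The longest continuous carbon chain has 10 atoms, so the parent hydride is decane.
The numbering direction is chosen so that the substituent locant set {2,7} is lower than {4,9} at the first point of difference.
That gives a bromo group at C-2; a methyl group at C-7.
Prefixes are listed alphabetically: bromo, methyl.
The name is 2-bromo-7-methyldecane.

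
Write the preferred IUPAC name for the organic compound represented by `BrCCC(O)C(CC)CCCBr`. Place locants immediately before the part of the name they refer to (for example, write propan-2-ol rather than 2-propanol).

The longest carbon chain that includes the –OH group has 7 carbons, so the parent hydride is heptane.
An alcohol (–OH) is the principal characteristic group, giving the suffix -ol.
Choose the numbering such that numbering from this end puts the hydroxyl group at C-3 rather than C-5.
With this numbering: the hydroxyl at C-3; bromo groups at C-1 and C-7; an ethyl group at C-4.
Substituent prefixes are cited in alphabetical order (multiplying prefixes like di-/tri- are ignored for ordering).
Putting it together: 1,7-dibromo-4-ethylheptan-3-ol.

1,7-dibromo-4-ethylheptan-3-ol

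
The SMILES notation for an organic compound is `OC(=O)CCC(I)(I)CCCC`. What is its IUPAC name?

4,4-diiodooctanoic acid

The longest chain bearing the –COOH group is 8 carbons long (octane).
The principal characteristic group is a carboxylic acid (terminal –COOH), named with the suffix -oic acid.
Choose the numbering such that the carboxylic acid carbon is C-1 by definition.
With this numbering: two iodo groups at C-4.
Assembling the pieces gives 4,4-diiodooctanoic acid.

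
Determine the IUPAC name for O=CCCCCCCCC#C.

dec-9-ynal

The longest carbon chain that includes the –CHO group and the multiple bond has 10 carbons, so the parent hydride is decane.
The principal characteristic group is an aldehyde (terminal –CHO), named with the suffix -al.
There is one C≡C triple bond, indicated by the ending -yne.
The numbering direction is chosen so that the aldehyde carbon is C-1 by definition.
With this numbering: the triple bond between C-9 and C-10.
Putting it together: dec-9-ynal.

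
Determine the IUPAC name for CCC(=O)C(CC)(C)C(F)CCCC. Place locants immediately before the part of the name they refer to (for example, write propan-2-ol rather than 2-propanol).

4-ethyl-5-fluoro-4-methylnonan-3-one

The longest carbon chain that includes the carbonyl has 9 carbons, so the parent hydride is nonane.
A ketone (C=O on an internal carbon) is the principal characteristic group, giving the suffix -one.
The numbering direction is chosen so that numbering from this end puts the carbonyl group at C-3 rather than C-7.
That gives the carbonyl at C-3; an ethyl group at C-4; a fluoro group at C-5; a methyl group at C-4.
Prefixes are listed alphabetically: ethyl, fluoro, methyl.
Putting it together: 4-ethyl-5-fluoro-4-methylnonan-3-one.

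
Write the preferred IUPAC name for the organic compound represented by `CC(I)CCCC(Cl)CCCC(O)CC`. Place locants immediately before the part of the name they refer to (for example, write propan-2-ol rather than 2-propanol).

The longest chain bearing the –OH group is 12 carbons long (dodecane).
The principal characteristic group is an alcohol (–OH), named with the suffix -ol.
Choose the numbering such that numbering from this end puts the hydroxyl group at C-3 rather than C-10.
With this numbering: the hydroxyl at C-3; a chloro group at C-7; an iodo group at C-11.
Prefixes are listed alphabetically: chloro, iodo.
Assembling the pieces gives 7-chloro-11-iodododecan-3-ol.

7-chloro-11-iodododecan-3-ol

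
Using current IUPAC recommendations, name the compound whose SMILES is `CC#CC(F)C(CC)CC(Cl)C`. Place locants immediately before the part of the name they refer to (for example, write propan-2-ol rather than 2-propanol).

7-chloro-5-ethyl-4-fluorooct-2-yne

The longest carbon chain that includes the multiple bond has 8 carbons, so the parent hydride is octane.
A C≡C triple bond in the chain gives the infix -yne-.
The numbering direction is chosen so that numbering from this end puts the triple bond at C-2 rather than C-6.
With this numbering: the triple bond between C-2 and C-3; a chloro group at C-7; an ethyl group at C-5; a fluoro group at C-4.
Prefixes are listed alphabetically: chloro, ethyl, fluoro.
Assembling the pieces gives 7-chloro-5-ethyl-4-fluorooct-2-yne.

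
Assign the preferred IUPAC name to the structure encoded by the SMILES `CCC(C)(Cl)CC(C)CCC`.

The longest continuous carbon chain has 8 atoms, so the parent hydride is octane.
Number the chain so that the substituent locant set {3,3,5} is lower than {4,6,6} at the first point of difference.
This places a chloro group at C-3; methyl groups at C-3 and C-5.
Prefixes are listed alphabetically: chloro, methyl.
The name is 3-chloro-3,5-dimethyloctane.

3-chloro-3,5-dimethyloctane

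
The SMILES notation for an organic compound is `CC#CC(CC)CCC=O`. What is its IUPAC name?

4-ethylhept-5-ynal

Counting along the main chain through the –CHO group and the multiple bond gives 7 carbons: the parent is heptane.
The highest-priority functional group is an aldehyde (terminal –CHO), so the name ends in -al.
The chain contains a C≡C triple bond, so the unsaturation ending is -yne.
The numbering direction is chosen so that the aldehyde carbon is C-1 by definition.
That gives the triple bond between C-5 and C-6; an ethyl group at C-4.
Putting it together: 4-ethylhept-5-ynal.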